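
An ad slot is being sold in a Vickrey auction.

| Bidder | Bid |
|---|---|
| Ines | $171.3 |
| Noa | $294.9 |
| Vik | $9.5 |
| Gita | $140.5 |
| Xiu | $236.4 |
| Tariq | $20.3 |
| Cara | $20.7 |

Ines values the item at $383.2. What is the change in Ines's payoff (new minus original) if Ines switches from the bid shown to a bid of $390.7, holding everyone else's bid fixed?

$88.3

The highest bid among the other bidders is $294.9; Ines's bid doesn't change that.
Original bid $171.3: Ines is not highest (top rival bid is $294.9); payoff $0.
Alternative bid $390.7: Ines is highest, pays the top rival bid $294.9; payoff $383.2 − $294.9 = $88.3.
Change in payoff = $88.3 − ($0) = $88.3.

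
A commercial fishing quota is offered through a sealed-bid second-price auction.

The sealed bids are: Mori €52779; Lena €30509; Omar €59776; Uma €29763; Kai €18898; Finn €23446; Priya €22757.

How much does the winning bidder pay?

€52779

Highest bid: Omar at €59776, so Omar wins.
Second-highest bid: Mori at €52779 — that is the price the winner pays.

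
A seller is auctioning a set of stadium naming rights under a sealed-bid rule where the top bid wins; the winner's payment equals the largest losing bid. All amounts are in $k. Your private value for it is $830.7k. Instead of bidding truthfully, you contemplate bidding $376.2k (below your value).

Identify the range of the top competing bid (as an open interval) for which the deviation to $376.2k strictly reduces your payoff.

($376.2k, $830.7k)

If the competing bid is below $376.2k, both bids win at the same price — no difference.
If it is above $830.7k, both bids lose — no difference.
If it lies strictly between $376.2k and $830.7k, bidding your value wins at a price below your value (positive payoff) while bidding $376.2k loses (payoff 0).
So the deviation strictly hurts on the open interval ($376.2k, $830.7k).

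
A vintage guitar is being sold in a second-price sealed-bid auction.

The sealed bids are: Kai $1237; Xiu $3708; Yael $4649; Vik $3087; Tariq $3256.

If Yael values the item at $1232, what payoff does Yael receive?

−$2476

Highest bid: Yael at $4649, so Yael wins.
Second-highest bid: Xiu at $3708 — that is the price the winner pays.
Yael's payoff = value − price = $1232 − $3708 = −$2476.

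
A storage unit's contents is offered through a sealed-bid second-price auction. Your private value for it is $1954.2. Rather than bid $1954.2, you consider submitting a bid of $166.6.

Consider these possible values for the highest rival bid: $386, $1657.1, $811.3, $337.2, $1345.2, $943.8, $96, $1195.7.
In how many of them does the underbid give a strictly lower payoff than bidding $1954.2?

The deviation hurts exactly when the highest competing bid lies strictly between $166.6 and $1954.2 — underbidding then forfeits a profitable win.
$386: inside the interval → strictly worse (loss $1568.2).
$1657.1: inside the interval → strictly worse (loss $297.1).
$811.3: inside the interval → strictly worse (loss $1142.9).
$337.2: inside the interval → strictly worse (loss $1617).
$1345.2: inside the interval → strictly worse (loss $609).
$943.8: inside the interval → strictly worse (loss $1010.4).
$96: below both → same outcome either way.
$1195.7: inside the interval → strictly worse (loss $758.5).
Count: 7.

7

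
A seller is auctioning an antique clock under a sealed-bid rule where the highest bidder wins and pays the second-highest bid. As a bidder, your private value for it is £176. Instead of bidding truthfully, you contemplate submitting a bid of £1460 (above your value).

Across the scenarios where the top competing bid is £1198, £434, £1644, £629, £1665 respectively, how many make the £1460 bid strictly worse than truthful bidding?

The deviation hurts exactly when the highest competing bid lies strictly between £176 and £1460 — overbidding then wins at a price above your value.
£1198: inside the interval → strictly worse (loss £1022).
£434: inside the interval → strictly worse (loss £258).
£1644: above both → same outcome either way.
£629: inside the interval → strictly worse (loss £453).
£1665: above both → same outcome either way.
Count: 3.

3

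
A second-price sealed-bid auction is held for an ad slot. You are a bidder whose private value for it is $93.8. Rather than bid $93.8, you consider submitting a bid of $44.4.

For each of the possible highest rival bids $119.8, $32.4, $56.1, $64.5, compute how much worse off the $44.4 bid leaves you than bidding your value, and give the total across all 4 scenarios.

The deviation costs you only when the competing bid falls strictly between $44.4 and $93.8; elsewhere both bids give the same outcome.
$119.8: outcomes coincide → loss $0.
$32.4: outcomes coincide → loss $0.
$56.1: truthful payoff $37.7, deviation payoff $0 → loss $37.7.
$64.5: truthful payoff $29.3, deviation payoff $0 → loss $29.3.
Total loss = $37.7 + $29.3 = $67.

$67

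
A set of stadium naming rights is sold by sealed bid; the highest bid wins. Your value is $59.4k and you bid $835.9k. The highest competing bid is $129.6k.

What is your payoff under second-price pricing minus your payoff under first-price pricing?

You have the highest bid, so you win under either rule.
Second-price: pay $129.6k → payoff −$70.2k.
First-price: pay your own bid $835.9k → payoff −$776.5k.
Difference = −$70.2k − (−$776.5k) = $706.3k.

$706.3k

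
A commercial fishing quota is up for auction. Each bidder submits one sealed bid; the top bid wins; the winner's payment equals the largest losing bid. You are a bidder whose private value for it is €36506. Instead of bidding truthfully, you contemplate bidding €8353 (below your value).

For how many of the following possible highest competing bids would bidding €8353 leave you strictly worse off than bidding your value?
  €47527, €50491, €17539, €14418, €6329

2

The deviation hurts exactly when the highest competing bid lies strictly between €8353 and €36506 — underbidding then forfeits a profitable win.
€47527: above both → same outcome either way.
€50491: above both → same outcome either way.
€17539: inside the interval → strictly worse (loss €18967).
€14418: inside the interval → strictly worse (loss €22088).
€6329: below both → same outcome either way.
Count: 2.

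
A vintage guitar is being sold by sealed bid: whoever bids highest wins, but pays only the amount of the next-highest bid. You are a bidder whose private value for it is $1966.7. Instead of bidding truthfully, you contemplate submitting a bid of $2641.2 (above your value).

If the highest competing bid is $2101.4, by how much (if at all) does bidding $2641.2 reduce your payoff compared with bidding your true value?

Bidding your value $1966.7: you lose (since $1966.7 < $2101.4). Payoff $0.
Bidding $2641.2: you win and pay $2101.4. Payoff $1966.7 − $2101.4 = −$134.7.
The competing bid $2101.4 lies between your value and your inflated bid, so overbidding wins an item priced above your value.
Loss from deviating = $0 − (−$134.7) = $134.7.

$134.7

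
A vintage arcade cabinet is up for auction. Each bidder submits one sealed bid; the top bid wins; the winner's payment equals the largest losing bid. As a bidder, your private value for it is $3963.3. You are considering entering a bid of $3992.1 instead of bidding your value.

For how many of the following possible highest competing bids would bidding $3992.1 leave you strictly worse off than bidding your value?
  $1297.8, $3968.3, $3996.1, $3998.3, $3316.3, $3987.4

The deviation hurts exactly when the highest competing bid lies strictly between $3963.3 and $3992.1 — overbidding then wins at a price above your value.
$1297.8: below both → same outcome either way.
$3968.3: inside the interval → strictly worse (loss $5).
$3996.1: above both → same outcome either way.
$3998.3: above both → same outcome either way.
$3316.3: below both → same outcome either way.
$3987.4: inside the interval → strictly worse (loss $24.1).
Count: 2.

2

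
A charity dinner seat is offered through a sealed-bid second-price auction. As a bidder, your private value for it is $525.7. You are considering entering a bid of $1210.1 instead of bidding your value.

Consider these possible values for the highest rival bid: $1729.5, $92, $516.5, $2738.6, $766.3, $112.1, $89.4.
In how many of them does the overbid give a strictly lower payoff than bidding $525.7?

The deviation hurts exactly when the highest competing bid lies strictly between $525.7 and $1210.1 — overbidding then wins at a price above your value.
$1729.5: above both → same outcome either way.
$92: below both → same outcome either way.
$516.5: below both → same outcome either way.
$2738.6: above both → same outcome either way.
$766.3: inside the interval → strictly worse (loss $240.6).
$112.1: below both → same outcome either way.
$89.4: below both → same outcome either way.
Count: 1.

1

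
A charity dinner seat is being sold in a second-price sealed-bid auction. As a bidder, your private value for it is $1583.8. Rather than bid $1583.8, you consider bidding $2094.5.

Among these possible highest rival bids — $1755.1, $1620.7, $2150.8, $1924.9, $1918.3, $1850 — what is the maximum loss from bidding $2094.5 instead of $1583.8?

$1755.1: truthful gives $0, deviation gives −$171.3 → loss $171.3.
$1620.7: truthful gives $0, deviation gives −$36.9 → loss $36.9.
$2150.8: same outcome either way → loss $0.
$1924.9: truthful gives $0, deviation gives −$341.1 → loss $341.1.
$1918.3: truthful gives $0, deviation gives −$334.5 → loss $334.5.
$1850: truthful gives $0, deviation gives −$266.2 → loss $266.2.
Maximum loss: $341.1.

$341.1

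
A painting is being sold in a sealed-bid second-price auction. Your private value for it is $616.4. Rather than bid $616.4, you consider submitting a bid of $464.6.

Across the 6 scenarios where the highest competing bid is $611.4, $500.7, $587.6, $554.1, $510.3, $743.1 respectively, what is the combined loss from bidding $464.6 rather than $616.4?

$317.9

The deviation costs you only when the competing bid falls strictly between $464.6 and $616.4; elsewhere both bids give the same outcome.
$611.4: truthful payoff $5, deviation payoff $0 → loss $5.
$500.7: truthful payoff $115.7, deviation payoff $0 → loss $115.7.
$587.6: truthful payoff $28.8, deviation payoff $0 → loss $28.8.
$554.1: truthful payoff $62.3, deviation payoff $0 → loss $62.3.
$510.3: truthful payoff $106.1, deviation payoff $0 → loss $106.1.
$743.1: outcomes coincide → loss $0.
Total loss = $5 + $115.7 + $28.8 + $62.3 + $106.1 = $317.9.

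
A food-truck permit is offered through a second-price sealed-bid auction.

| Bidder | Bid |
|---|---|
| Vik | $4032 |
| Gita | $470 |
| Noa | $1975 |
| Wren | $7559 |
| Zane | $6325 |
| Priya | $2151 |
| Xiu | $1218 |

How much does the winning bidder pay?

$6325

Highest bid: Wren at $7559, so Wren wins.
Second-highest bid: Zane at $6325 — that is the price the winner pays.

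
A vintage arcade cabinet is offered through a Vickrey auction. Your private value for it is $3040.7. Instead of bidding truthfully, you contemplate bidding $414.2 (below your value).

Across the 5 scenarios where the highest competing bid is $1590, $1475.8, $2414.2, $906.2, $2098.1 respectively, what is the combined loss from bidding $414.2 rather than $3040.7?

$6719.2

The deviation costs you only when the competing bid falls strictly between $414.2 and $3040.7; elsewhere both bids give the same outcome.
$1590: truthful payoff $1450.7, deviation payoff $0 → loss $1450.7.
$1475.8: truthful payoff $1564.9, deviation payoff $0 → loss $1564.9.
$2414.2: truthful payoff $626.5, deviation payoff $0 → loss $626.5.
$906.2: truthful payoff $2134.5, deviation payoff $0 → loss $2134.5.
$2098.1: truthful payoff $942.6, deviation payoff $0 → loss $942.6.
Total loss = $1450.7 + $1564.9 + $626.5 + $2134.5 + $942.6 = $6719.2.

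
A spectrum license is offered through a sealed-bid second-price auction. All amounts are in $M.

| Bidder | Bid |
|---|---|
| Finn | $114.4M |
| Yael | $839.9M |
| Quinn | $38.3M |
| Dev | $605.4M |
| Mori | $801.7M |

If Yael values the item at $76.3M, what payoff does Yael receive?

−$725.4M

Highest bid: Yael at $839.9M, so Yael wins.
Second-highest bid: Mori at $801.7M — that is the price the winner pays.
Yael's payoff = value − price = $76.3M − $801.7M = −$725.4M.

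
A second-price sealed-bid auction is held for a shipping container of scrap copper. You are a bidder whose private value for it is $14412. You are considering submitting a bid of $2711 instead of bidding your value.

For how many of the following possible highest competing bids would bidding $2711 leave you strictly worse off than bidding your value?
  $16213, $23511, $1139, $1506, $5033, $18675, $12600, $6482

3

The deviation hurts exactly when the highest competing bid lies strictly between $2711 and $14412 — underbidding then forfeits a profitable win.
$16213: above both → same outcome either way.
$23511: above both → same outcome either way.
$1139: below both → same outcome either way.
$1506: below both → same outcome either way.
$5033: inside the interval → strictly worse (loss $9379).
$18675: above both → same outcome either way.
$12600: inside the interval → strictly worse (loss $1812).
$6482: inside the interval → strictly worse (loss $7930).
Count: 3.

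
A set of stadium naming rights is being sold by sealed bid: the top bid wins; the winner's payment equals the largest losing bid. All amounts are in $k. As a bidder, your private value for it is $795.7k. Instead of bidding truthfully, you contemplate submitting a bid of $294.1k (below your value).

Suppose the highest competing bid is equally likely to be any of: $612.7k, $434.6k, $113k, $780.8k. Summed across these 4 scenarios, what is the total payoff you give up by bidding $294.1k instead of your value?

The deviation costs you only when the competing bid falls strictly between $294.1k and $795.7k; elsewhere both bids give the same outcome.
$612.7k: truthful payoff $183k, deviation payoff $0k → loss $183k.
$434.6k: truthful payoff $361.1k, deviation payoff $0k → loss $361.1k.
$113k: outcomes coincide → loss $0k.
$780.8k: truthful payoff $14.9k, deviation payoff $0k → loss $14.9k.
Total loss = $183k + $361.1k + $14.9k = $559k.

$559k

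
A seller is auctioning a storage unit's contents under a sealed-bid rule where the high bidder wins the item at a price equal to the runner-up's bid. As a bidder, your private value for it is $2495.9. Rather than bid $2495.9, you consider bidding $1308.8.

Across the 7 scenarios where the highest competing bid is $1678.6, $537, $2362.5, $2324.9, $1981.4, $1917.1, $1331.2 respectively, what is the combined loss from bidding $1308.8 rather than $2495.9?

The deviation costs you only when the competing bid falls strictly between $1308.8 and $2495.9; elsewhere both bids give the same outcome.
$1678.6: truthful payoff $817.3, deviation payoff $0 → loss $817.3.
$537: outcomes coincide → loss $0.
$2362.5: truthful payoff $133.4, deviation payoff $0 → loss $133.4.
$2324.9: truthful payoff $171, deviation payoff $0 → loss $171.
$1981.4: truthful payoff $514.5, deviation payoff $0 → loss $514.5.
$1917.1: truthful payoff $578.8, deviation payoff $0 → loss $578.8.
$1331.2: truthful payoff $1164.7, deviation payoff $0 → loss $1164.7.
Total loss = $817.3 + $133.4 + $171 + $514.5 + $578.8 + $1164.7 = $3379.7.

$3379.7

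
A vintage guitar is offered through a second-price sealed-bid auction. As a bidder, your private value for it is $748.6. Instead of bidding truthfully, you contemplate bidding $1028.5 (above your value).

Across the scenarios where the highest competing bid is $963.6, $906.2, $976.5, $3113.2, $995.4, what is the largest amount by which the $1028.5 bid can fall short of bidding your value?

$963.6: truthful gives $0, deviation gives −$215 → loss $215.
$906.2: truthful gives $0, deviation gives −$157.6 → loss $157.6.
$976.5: truthful gives $0, deviation gives −$227.9 → loss $227.9.
$3113.2: same outcome either way → loss $0.
$995.4: truthful gives $0, deviation gives −$246.8 → loss $246.8.
Maximum loss: $246.8.

$246.8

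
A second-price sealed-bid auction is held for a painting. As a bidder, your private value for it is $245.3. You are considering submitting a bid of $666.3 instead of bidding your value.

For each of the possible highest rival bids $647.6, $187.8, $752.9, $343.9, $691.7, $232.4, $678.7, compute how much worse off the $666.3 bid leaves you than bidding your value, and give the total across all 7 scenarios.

The deviation costs you only when the competing bid falls strictly between $245.3 and $666.3; elsewhere both bids give the same outcome.
$647.6: truthful payoff $0, deviation payoff −$402.3 → loss $402.3.
$187.8: outcomes coincide → loss $0.
$752.9: outcomes coincide → loss $0.
$343.9: truthful payoff $0, deviation payoff −$98.6 → loss $98.6.
$691.7: outcomes coincide → loss $0.
$232.4: outcomes coincide → loss $0.
$678.7: outcomes coincide → loss $0.
Total loss = $402.3 + $98.6 = $500.9.
Truthful bidding weakly dominates here: raising your bid can only win items priced above your value, and lowering it can only forfeit items priced below.

$500.9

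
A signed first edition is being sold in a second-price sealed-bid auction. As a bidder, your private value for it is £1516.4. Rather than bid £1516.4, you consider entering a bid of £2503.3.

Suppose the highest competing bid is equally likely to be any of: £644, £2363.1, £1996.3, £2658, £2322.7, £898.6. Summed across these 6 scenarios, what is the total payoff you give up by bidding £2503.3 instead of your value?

The deviation costs you only when the competing bid falls strictly between £1516.4 and £2503.3; elsewhere both bids give the same outcome.
£644: outcomes coincide → loss £0.
£2363.1: truthful payoff £0, deviation payoff −£846.7 → loss £846.7.
£1996.3: truthful payoff £0, deviation payoff −£479.9 → loss £479.9.
£2658: outcomes coincide → loss £0.
£2322.7: truthful payoff £0, deviation payoff −£806.3 → loss £806.3.
£898.6: outcomes coincide → loss £0.
Total loss = £846.7 + £479.9 + £806.3 = £2132.9.

£2132.9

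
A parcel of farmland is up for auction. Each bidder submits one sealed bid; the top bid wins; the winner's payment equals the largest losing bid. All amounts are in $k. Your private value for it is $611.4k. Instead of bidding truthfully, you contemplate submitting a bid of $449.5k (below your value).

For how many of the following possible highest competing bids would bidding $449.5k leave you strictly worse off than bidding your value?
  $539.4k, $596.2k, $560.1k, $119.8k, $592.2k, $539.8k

5

The deviation hurts exactly when the highest competing bid lies strictly between $449.5k and $611.4k — underbidding then forfeits a profitable win.
$539.4k: inside the interval → strictly worse (loss $72k).
$596.2k: inside the interval → strictly worse (loss $15.2k).
$560.1k: inside the interval → strictly worse (loss $51.3k).
$119.8k: below both → same outcome either way.
$592.2k: inside the interval → strictly worse (loss $19.2k).
$539.8k: inside the interval → strictly worse (loss $71.6k).
Count: 5.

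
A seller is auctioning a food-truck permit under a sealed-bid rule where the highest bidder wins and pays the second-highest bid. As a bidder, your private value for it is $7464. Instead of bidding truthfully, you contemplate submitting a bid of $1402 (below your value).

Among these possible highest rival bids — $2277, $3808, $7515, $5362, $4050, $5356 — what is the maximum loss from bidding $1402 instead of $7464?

$5187

$2277: truthful gives $5187, deviation gives $0 → loss $5187.
$3808: truthful gives $3656, deviation gives $0 → loss $3656.
$7515: same outcome either way → loss $0.
$5362: truthful gives $2102, deviation gives $0 → loss $2102.
$4050: truthful gives $3414, deviation gives $0 → loss $3414.
$5356: truthful gives $2108, deviation gives $0 → loss $2108.
Maximum loss: $5187.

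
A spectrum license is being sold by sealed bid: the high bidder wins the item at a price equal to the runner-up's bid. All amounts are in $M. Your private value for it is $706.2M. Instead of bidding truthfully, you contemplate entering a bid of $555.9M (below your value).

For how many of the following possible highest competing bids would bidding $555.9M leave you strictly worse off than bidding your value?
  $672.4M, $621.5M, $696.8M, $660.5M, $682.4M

The deviation hurts exactly when the highest competing bid lies strictly between $555.9M and $706.2M — underbidding then forfeits a profitable win.
$672.4M: inside the interval → strictly worse (loss $33.8M).
$621.5M: inside the interval → strictly worse (loss $84.7M).
$696.8M: inside the interval → strictly worse (loss $9.4M).
$660.5M: inside the interval → strictly worse (loss $45.7M).
$682.4M: inside the interval → strictly worse (loss $23.8M).
Count: 5.

5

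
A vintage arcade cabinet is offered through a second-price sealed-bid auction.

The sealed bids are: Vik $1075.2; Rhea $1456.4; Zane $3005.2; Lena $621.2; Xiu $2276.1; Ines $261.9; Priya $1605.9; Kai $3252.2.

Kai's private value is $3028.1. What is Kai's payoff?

Highest bid: Kai at $3252.2, so Kai wins.
Second-highest bid: Zane at $3005.2 — that is the price the winner pays.
Kai's payoff = value − price = $3028.1 − $3005.2 = $22.9.

$22.9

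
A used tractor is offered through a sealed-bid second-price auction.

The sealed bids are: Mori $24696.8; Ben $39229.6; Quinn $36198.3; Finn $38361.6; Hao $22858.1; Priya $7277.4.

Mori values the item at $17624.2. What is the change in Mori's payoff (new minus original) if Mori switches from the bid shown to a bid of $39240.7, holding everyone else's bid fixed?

−$21605.4

The highest bid among the other bidders is $39229.6; Mori's bid doesn't change that.
Original bid $24696.8: Mori is not highest (top rival bid is $39229.6); payoff $0.
Alternative bid $39240.7: Mori is highest, pays the top rival bid $39229.6; payoff $17624.2 − $39229.6 = −$21605.4.
Change in payoff = −$21605.4 − ($0) = −$21605.4.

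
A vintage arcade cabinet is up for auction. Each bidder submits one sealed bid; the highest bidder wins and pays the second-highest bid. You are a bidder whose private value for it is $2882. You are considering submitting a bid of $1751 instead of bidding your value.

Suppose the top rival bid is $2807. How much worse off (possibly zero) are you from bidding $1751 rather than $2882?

Bidding your value $2882: you win (since $2882 > $2807) and pay $2807. Payoff $75.
Bidding $1751: you lose. Payoff $0.
The competing bid $2807 lies between your shaded bid and your value, so underbidding forfeits an item you could have won at a profitable price.
Loss from deviating = $75 − ($0) = $75.
In a second-price auction your bid sets only whether you win, not what you pay, so bidding your true value is weakly dominant.

$75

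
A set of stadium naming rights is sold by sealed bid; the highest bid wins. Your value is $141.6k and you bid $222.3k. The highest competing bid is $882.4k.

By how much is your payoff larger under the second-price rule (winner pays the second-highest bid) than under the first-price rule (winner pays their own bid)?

Your bid $222.3k is below $882.4k, so you lose under either rule.
Payoff is $0k in both cases; difference = $0k.

$0k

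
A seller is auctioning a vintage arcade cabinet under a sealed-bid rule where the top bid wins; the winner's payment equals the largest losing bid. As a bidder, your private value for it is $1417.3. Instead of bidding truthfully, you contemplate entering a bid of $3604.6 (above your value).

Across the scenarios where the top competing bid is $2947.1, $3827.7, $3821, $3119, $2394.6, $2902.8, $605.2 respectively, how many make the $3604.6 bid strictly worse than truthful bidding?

4

The deviation hurts exactly when the highest competing bid lies strictly between $1417.3 and $3604.6 — overbidding then wins at a price above your value.
$2947.1: inside the interval → strictly worse (loss $1529.8).
$3827.7: above both → same outcome either way.
$3821: above both → same outcome either way.
$3119: inside the interval → strictly worse (loss $1701.7).
$2394.6: inside the interval → strictly worse (loss $977.3).
$2902.8: inside the interval → strictly worse (loss $1485.5).
$605.2: below both → same outcome either way.
Count: 4.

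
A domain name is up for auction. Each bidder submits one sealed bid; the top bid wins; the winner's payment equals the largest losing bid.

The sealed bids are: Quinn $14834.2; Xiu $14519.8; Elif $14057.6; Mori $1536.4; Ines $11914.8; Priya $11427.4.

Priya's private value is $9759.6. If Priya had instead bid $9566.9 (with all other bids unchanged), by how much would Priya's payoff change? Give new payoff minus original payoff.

The highest bid among the other bidders is $14834.2; Priya's bid doesn't change that.
Original bid $11427.4: Priya is not highest (top rival bid is $14834.2); payoff $0.
Alternative bid $9566.9: Priya is not highest (top rival bid is $14834.2); payoff $0.
Change in payoff = $0 − ($0) = $0.

$0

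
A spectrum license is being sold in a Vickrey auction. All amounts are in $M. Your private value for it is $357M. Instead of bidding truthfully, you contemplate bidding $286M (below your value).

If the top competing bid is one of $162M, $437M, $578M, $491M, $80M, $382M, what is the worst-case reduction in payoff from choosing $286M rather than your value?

$0M

$162M: same outcome either way → loss $0M.
$437M: same outcome either way → loss $0M.
$578M: same outcome either way → loss $0M.
$491M: same outcome either way → loss $0M.
$80M: same outcome either way → loss $0M.
$382M: same outcome either way → loss $0M.
Maximum loss: $0M.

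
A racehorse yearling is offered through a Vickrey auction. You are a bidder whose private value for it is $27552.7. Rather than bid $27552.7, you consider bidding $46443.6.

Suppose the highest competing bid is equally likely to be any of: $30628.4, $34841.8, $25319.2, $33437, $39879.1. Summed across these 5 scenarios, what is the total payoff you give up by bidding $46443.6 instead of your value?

The deviation costs you only when the competing bid falls strictly between $27552.7 and $46443.6; elsewhere both bids give the same outcome.
$30628.4: truthful payoff $0, deviation payoff −$3075.7 → loss $3075.7.
$34841.8: truthful payoff $0, deviation payoff −$7289.1 → loss $7289.1.
$25319.2: outcomes coincide → loss $0.
$33437: truthful payoff $0, deviation payoff −$5884.3 → loss $5884.3.
$39879.1: truthful payoff $0, deviation payoff −$12326.4 → loss $12326.4.
Total loss = $3075.7 + $7289.1 + $5884.3 + $12326.4 = $28575.5.

$28575.5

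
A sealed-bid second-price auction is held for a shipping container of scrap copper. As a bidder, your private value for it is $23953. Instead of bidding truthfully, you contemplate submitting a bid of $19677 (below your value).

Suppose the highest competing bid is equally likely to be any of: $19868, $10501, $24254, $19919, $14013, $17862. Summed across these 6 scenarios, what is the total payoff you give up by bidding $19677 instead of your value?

The deviation costs you only when the competing bid falls strictly between $19677 and $23953; elsewhere both bids give the same outcome.
$19868: truthful payoff $4085, deviation payoff $0 → loss $4085.
$10501: outcomes coincide → loss $0.
$24254: outcomes coincide → loss $0.
$19919: truthful payoff $4034, deviation payoff $0 → loss $4034.
$14013: outcomes coincide → loss $0.
$17862: outcomes coincide → loss $0.
Total loss = $4085 + $4034 = $8119.
Truthful bidding weakly dominates here: raising your bid can only win items priced above your value, and lowering it can only forfeit items priced below.

$8119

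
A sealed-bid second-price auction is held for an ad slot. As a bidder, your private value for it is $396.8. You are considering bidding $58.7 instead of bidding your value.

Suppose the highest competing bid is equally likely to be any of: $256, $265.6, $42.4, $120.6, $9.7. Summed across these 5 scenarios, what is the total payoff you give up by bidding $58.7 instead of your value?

The deviation costs you only when the competing bid falls strictly between $58.7 and $396.8; elsewhere both bids give the same outcome.
$256: truthful payoff $140.8, deviation payoff $0 → loss $140.8.
$265.6: truthful payoff $131.2, deviation payoff $0 → loss $131.2.
$42.4: outcomes coincide → loss $0.
$120.6: truthful payoff $276.2, deviation payoff $0 → loss $276.2.
$9.7: outcomes coincide → loss $0.
Total loss = $140.8 + $131.2 + $276.2 = $548.2.
In a second-price auction your bid sets only whether you win, not what you pay, so bidding your true value is weakly dominant.

$548.2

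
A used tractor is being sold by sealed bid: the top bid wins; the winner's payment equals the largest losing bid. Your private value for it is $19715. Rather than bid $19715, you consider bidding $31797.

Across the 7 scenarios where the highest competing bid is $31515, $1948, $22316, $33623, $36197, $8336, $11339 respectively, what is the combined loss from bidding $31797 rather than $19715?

The deviation costs you only when the competing bid falls strictly between $19715 and $31797; elsewhere both bids give the same outcome.
$31515: truthful payoff $0, deviation payoff −$11800 → loss $11800.
$1948: outcomes coincide → loss $0.
$22316: truthful payoff $0, deviation payoff −$2601 → loss $2601.
$33623: outcomes coincide → loss $0.
$36197: outcomes coincide → loss $0.
$8336: outcomes coincide → loss $0.
$11339: outcomes coincide → loss $0.
Total loss = $11800 + $2601 = $14401.

$14401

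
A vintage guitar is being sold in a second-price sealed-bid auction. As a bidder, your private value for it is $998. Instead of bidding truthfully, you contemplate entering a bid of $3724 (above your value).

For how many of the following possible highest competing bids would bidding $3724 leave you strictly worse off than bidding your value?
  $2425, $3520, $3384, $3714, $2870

5

The deviation hurts exactly when the highest competing bid lies strictly between $998 and $3724 — overbidding then wins at a price above your value.
$2425: inside the interval → strictly worse (loss $1427).
$3520: inside the interval → strictly worse (loss $2522).
$3384: inside the interval → strictly worse (loss $2386).
$3714: inside the interval → strictly worse (loss $2716).
$2870: inside the interval → strictly worse (loss $1872).
Count: 5.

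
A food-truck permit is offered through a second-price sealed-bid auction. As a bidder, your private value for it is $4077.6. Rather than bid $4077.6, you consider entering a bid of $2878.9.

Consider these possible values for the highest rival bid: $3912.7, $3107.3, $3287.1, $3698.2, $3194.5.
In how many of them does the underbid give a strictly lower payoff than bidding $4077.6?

5

The deviation hurts exactly when the highest competing bid lies strictly between $2878.9 and $4077.6 — underbidding then forfeits a profitable win.
$3912.7: inside the interval → strictly worse (loss $164.9).
$3107.3: inside the interval → strictly worse (loss $970.3).
$3287.1: inside the interval → strictly worse (loss $790.5).
$3698.2: inside the interval → strictly worse (loss $379.4).
$3194.5: inside the interval → strictly worse (loss $883.1).
Count: 5.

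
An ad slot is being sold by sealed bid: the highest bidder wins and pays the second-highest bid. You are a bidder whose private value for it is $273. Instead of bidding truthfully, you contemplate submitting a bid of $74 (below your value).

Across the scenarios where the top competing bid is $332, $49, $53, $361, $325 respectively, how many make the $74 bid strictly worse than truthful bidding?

The deviation hurts exactly when the highest competing bid lies strictly between $74 and $273 — underbidding then forfeits a profitable win.
$332: above both → same outcome either way.
$49: below both → same outcome either way.
$53: below both → same outcome either way.
$361: above both → same outcome either way.
$325: above both → same outcome either way.
Count: 0.

0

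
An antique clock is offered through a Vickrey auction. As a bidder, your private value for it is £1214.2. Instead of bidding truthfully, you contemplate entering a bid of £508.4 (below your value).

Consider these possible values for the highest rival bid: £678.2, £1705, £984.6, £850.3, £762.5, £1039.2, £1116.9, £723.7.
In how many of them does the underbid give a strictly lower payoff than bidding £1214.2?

7

The deviation hurts exactly when the highest competing bid lies strictly between £508.4 and £1214.2 — underbidding then forfeits a profitable win.
£678.2: inside the interval → strictly worse (loss £536).
£1705: above both → same outcome either way.
£984.6: inside the interval → strictly worse (loss £229.6).
£850.3: inside the interval → strictly worse (loss £363.9).
£762.5: inside the interval → strictly worse (loss £451.7).
£1039.2: inside the interval → strictly worse (loss £175).
£1116.9: inside the interval → strictly worse (loss £97.3).
£723.7: inside the interval → strictly worse (loss £490.5).
Count: 7.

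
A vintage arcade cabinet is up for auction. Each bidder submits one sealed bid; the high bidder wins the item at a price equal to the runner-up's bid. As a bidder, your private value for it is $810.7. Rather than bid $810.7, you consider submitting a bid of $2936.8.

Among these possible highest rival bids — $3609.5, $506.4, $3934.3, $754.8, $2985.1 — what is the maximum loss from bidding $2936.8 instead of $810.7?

$0

$3609.5: same outcome either way → loss $0.
$506.4: same outcome either way → loss $0.
$3934.3: same outcome either way → loss $0.
$754.8: same outcome either way → loss $0.
$2985.1: same outcome either way → loss $0.
Maximum loss: $0.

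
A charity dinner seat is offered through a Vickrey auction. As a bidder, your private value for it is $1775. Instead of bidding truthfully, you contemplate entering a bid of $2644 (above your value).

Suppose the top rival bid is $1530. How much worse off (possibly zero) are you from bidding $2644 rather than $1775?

Bidding your value $1775: you win (since $1775 > $1530) and pay $1530. Payoff $245.
Bidding $2644: you win and pay $1530. Payoff $1775 − $1530 = $245.
Difference = $245 − $245 = $0; both bids lead to the same outcome because the competing bid is below both your value and your alternative bid.

$0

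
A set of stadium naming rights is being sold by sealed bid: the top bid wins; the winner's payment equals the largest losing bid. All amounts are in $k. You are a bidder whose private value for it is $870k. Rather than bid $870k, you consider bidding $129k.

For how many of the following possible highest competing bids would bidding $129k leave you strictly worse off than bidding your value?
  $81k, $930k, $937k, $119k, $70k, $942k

0

The deviation hurts exactly when the highest competing bid lies strictly between $129k and $870k — underbidding then forfeits a profitable win.
$81k: below both → same outcome either way.
$930k: above both → same outcome either way.
$937k: above both → same outcome either way.
$119k: below both → same outcome either way.
$70k: below both → same outcome either way.
$942k: above both → same outcome either way.
Count: 0.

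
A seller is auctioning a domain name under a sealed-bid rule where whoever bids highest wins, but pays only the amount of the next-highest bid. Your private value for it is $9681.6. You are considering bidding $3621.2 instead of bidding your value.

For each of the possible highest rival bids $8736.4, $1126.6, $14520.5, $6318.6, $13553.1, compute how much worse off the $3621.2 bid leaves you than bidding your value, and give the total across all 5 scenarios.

$4308.2

The deviation costs you only when the competing bid falls strictly between $3621.2 and $9681.6; elsewhere both bids give the same outcome.
$8736.4: truthful payoff $945.2, deviation payoff $0 → loss $945.2.
$1126.6: outcomes coincide → loss $0.
$14520.5: outcomes coincide → loss $0.
$6318.6: truthful payoff $3363, deviation payoff $0 → loss $3363.
$13553.1: outcomes coincide → loss $0.
Total loss = $945.2 + $3363 = $4308.2.
Because the price is fixed by the runner-up's bid, deviating from your value can only change a good outcome into a bad one — never the reverse.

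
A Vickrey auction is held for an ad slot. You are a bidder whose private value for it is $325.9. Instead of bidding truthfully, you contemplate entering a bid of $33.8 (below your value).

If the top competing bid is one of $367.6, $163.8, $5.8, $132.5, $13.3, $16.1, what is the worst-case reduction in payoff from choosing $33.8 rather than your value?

$193.4

$367.6: same outcome either way → loss $0.
$163.8: truthful gives $162.1, deviation gives $0 → loss $162.1.
$5.8: same outcome either way → loss $0.
$132.5: truthful gives $193.4, deviation gives $0 → loss $193.4.
$13.3: same outcome either way → loss $0.
$16.1: same outcome either way → loss $0.
Maximum loss: $193.4.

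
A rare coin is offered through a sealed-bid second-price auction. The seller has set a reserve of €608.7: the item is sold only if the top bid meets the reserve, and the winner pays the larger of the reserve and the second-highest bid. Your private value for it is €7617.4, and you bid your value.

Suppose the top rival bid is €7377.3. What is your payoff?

Your bid €7617.4 is the highest and exceeds the reserve.
Price = max(second-highest bid, reserve) = max(€7377.3, €608.7) = €7377.3.
Payoff = €7617.4 − €7377.3 = €240.1.

€240.1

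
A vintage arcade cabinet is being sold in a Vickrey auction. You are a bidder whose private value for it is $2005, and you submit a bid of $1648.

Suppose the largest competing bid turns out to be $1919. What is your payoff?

Your bid $1648 is below the highest competing bid $1919, so you lose.
A losing bidder pays nothing and receives nothing: payoff = $0.

$0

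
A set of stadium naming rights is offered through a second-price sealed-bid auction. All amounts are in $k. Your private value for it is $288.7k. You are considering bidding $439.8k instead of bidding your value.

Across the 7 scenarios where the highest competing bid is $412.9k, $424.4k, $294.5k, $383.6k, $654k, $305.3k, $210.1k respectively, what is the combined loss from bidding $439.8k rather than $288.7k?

$377.2k

The deviation costs you only when the competing bid falls strictly between $288.7k and $439.8k; elsewhere both bids give the same outcome.
$412.9k: truthful payoff $0k, deviation payoff −$124.2k → loss $124.2k.
$424.4k: truthful payoff $0k, deviation payoff −$135.7k → loss $135.7k.
$294.5k: truthful payoff $0k, deviation payoff −$5.8k → loss $5.8k.
$383.6k: truthful payoff $0k, deviation payoff −$94.9k → loss $94.9k.
$654k: outcomes coincide → loss $0k.
$305.3k: truthful payoff $0k, deviation payoff −$16.6k → loss $16.6k.
$210.1k: outcomes coincide → loss $0k.
Total loss = $124.2k + $135.7k + $5.8k + $94.9k + $16.6k = $377.2k.
Because the price is fixed by the runner-up's bid, deviating from your value can only change a good outcome into a bad one — never the reverse.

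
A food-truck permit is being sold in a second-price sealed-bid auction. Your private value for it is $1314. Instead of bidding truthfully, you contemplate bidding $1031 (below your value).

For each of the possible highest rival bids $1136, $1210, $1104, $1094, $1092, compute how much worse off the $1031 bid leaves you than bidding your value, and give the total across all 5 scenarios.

$934

The deviation costs you only when the competing bid falls strictly between $1031 and $1314; elsewhere both bids give the same outcome.
$1136: truthful payoff $178, deviation payoff $0 → loss $178.
$1210: truthful payoff $104, deviation payoff $0 → loss $104.
$1104: truthful payoff $210, deviation payoff $0 → loss $210.
$1094: truthful payoff $220, deviation payoff $0 → loss $220.
$1092: truthful payoff $222, deviation payoff $0 → loss $222.
Total loss = $178 + $104 + $210 + $220 + $222 = $934.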